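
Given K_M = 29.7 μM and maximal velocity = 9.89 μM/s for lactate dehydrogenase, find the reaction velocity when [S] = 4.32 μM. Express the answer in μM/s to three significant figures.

1.26 μM/s

v = Vmax·[S]/(Km + [S]) = 9.89 × 4.32 / (29.7 + 4.32)
  = 42.72 / 34.02 = 1.26 μM/s.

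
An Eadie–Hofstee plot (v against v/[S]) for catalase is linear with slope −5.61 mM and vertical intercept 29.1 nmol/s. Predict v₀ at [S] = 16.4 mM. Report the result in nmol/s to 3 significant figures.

21.7 nmol/s

In the Eadie–Hofstee form v = Vmax − Km·(v/[S]), the slope is −Km and the intercept is Vmax, so Km = 5.61 mM and Vmax = 29.1 nmol/s.
v = 29.1 × 16.4/(5.61 + 16.4) = 21.7 nmol/s.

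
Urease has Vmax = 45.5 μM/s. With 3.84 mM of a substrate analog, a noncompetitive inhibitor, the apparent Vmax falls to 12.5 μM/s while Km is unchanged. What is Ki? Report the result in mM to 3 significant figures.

Noncompetitive: Vmax,app = Vmax/α with α = 1 + [I]/Ki.
α = Vmax/Vmax,app = 45.5/12.5 = 3.640.
Since α = 1 + [I]/Ki, [I]/Ki = 3.640 − 1 = 2.640 and Ki = 3.84/2.640 = 1.45 mM.

1.45 mM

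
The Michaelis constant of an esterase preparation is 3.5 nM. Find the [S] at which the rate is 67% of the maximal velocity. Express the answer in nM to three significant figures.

v/Vmax = [S]/(Km+[S]) = 0.67, so [S] = Km·0.67/(1 − 0.67) = 3.5 × 2.030.
[S] = 7.11 nM.

7.11 nM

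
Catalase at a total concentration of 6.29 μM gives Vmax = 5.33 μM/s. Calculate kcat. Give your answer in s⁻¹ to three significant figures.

0.847 s⁻¹

kcat = Vmax/[E]total = 5.33 μM/s / 6.29 μM = 0.847 s⁻¹.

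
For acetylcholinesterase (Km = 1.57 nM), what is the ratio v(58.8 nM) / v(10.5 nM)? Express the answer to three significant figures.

The fractional saturations are [S]/(Km+[S]) = 10.5/12.07 = 0.8699 and 58.8/60.37 = 0.9740.
v₂/v₁ is just their ratio: 0.9740/0.8699 = 1.12.

1.12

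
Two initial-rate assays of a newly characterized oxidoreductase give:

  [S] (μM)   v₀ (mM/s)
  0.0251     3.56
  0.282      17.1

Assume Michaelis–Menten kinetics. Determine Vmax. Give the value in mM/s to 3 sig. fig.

27.2 mM/s

From v = Vmax[S]/(Km+[S]), each point gives Vmax = v(Km+[S])/[S].
Equating: 3.56(Km+0.0251)/0.0251 = 17.1(Km+0.282)/0.282.
141.8·Km + 3.56 = 60.64·Km + 17.1, so (141.8 − 60.64)·Km = 17.1 − 3.56.
Km = 13.54/81.19 = 0.167 μM; then Vmax = 3.56(0.167+0.0251)/0.0251 = 27.2 mM/s.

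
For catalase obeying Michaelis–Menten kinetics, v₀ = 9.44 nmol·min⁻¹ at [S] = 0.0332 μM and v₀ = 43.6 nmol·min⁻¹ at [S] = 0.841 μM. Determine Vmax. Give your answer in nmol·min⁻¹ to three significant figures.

From v = Vmax[S]/(Km+[S]), each point gives Vmax = v(Km+[S])/[S].
Equating: 9.44(Km+0.0332)/0.0332 = 43.6(Km+0.841)/0.841.
284.3·Km + 9.44 = 51.84·Km + 43.6, so (284.3 − 51.84)·Km = 43.6 − 9.44.
Km = 34.16/232.5 = 0.147 μM; then Vmax = 9.44(0.147+0.0332)/0.0332 = 51.2 nmol·min⁻¹.

51.2 nmol·min⁻¹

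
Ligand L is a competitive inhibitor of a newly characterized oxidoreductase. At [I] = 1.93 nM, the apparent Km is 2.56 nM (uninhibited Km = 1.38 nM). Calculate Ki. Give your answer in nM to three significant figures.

2.26 nM

Competitive: Km,app = α·Km with α = 1 + [I]/Ki.
α = Km,app/Km = 2.56/1.38 = 1.855.
Since α = 1 + [I]/Ki, [I]/Ki = 1.855 − 1 = 0.8551 and Ki = 1.93/0.8551 = 2.26 nM.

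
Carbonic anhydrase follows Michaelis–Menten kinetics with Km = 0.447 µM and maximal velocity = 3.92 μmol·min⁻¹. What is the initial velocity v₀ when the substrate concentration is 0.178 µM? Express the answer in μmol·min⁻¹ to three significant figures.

[S]/(Km+[S]) = 0.178/0.6250 = 0.2848, the fractional saturation.
v = 0.2848 × Vmax = 0.2848 × 3.92 = 1.12 μmol·min⁻¹.

1.12 μmol·min⁻¹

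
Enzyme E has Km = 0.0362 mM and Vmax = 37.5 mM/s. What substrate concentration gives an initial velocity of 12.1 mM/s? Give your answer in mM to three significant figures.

0.0172 mM

Rearranging v = Vmax[S]/(Km+[S]) gives [S] = Km·v/(Vmax − v).
[S] = 0.0362 × 12.1 / (37.5 − 12.1) = 0.4380/25.40 = 0.0172 mM.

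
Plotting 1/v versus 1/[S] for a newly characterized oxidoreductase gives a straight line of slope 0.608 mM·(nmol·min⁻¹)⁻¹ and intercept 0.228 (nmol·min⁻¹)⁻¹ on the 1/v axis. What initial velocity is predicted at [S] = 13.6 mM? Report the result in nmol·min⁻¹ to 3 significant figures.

3.67 nmol·min⁻¹

The y-intercept is 1/Vmax, so Vmax = 1/0.228 = 4.39 nmol·min⁻¹.
The slope is Km/Vmax, so Km = 0.608 × 4.39 = 2.67 mM.
Then v = 4.39 × 13.6/(2.67 + 13.6) = 3.67 nmol·min⁻¹.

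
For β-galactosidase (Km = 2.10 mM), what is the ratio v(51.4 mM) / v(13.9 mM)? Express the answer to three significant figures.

1.11

The fractional saturations are [S]/(Km+[S]) = 13.9/16.00 = 0.8688 and 51.4/53.50 = 0.9607.
v₂/v₁ is just their ratio: 0.9607/0.8688 = 1.11.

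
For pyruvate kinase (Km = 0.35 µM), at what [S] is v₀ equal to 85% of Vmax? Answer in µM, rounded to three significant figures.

1.98 µM

v/Vmax = [S]/(Km+[S]) = 0.85, so [S] = Km·0.85/(1 − 0.85) = 0.35 × 5.667.
[S] = 1.98 µM.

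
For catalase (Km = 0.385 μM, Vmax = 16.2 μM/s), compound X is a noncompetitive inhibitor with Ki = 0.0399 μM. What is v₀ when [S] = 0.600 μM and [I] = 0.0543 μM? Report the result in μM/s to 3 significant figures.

α = 1 + [I]/Ki = 1 + 0.0543/0.0399 = 2.361.
For a noncompetitive inhibitor, Vmax is reduced to Vmax/α while Km is unchanged: Km,app = 0.385 μM, Vmax,app = 6.86 μM/s.
v = Vmax,app·[S]/(Km,app + [S]) = 6.86 × 0.600/(0.385 + 0.600) = 4.18 μM/s.

4.18 μM/s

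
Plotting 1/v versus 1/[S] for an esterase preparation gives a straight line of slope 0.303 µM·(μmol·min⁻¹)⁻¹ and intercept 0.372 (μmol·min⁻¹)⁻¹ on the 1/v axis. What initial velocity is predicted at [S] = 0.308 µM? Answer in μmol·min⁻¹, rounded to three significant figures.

0.738 μmol·min⁻¹

The y-intercept is 1/Vmax, so Vmax = 1/0.372 = 2.69 μmol·min⁻¹.
The slope is Km/Vmax, so Km = 0.303 × 2.69 = 0.815 µM.
Then v = 2.69 × 0.308/(0.815 + 0.308) = 0.738 μmol·min⁻¹.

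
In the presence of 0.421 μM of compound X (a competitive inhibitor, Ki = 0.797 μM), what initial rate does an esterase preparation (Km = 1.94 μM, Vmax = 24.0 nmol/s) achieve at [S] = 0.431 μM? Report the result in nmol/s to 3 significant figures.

3.05 nmol/s

α = 1 + [I]/Ki = 1 + 0.421/0.797 = 1.528.
For a competitive inhibitor, Vmax is unchanged and the apparent Km becomes α·Km: Km,app = 2.96 μM, Vmax,app = 24.0 nmol/s.
v = Vmax,app·[S]/(Km,app + [S]) = 24.0 × 0.431/(2.96 + 0.431) = 3.05 nmol/s.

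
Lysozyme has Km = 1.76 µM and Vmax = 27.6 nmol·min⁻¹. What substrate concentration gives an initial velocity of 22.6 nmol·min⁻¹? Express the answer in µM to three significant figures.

7.96 µM

The required fractional saturation is v/Vmax = 22.6/27.6 = 0.8188.
Then [S]/(Km+[S]) = 0.8188 ⇒ [S] = 1.76 × 0.8188/(1 − 0.8188) = 7.96 µM.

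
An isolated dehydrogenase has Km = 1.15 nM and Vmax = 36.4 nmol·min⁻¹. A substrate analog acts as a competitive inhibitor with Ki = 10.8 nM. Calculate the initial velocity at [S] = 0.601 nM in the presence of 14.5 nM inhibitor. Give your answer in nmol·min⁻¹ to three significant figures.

With α = 1 + [I]/Ki = 1 + 14.5/10.8 = 2.343, the competitive rate law is v = Vmax[S] / (αKm + [S]).
v = 36.4×0.601 / (2.343×1.15 + 0.601) = 21.88/3.295 = 6.64 nmol·min⁻¹.

6.64 nmol·min⁻¹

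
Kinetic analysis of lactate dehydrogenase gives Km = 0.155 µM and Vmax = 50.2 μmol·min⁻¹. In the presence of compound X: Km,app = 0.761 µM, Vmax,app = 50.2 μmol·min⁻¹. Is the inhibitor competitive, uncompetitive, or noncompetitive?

competitive

Km increases (0.155 → 0.761 µM) while Vmax is unchanged — the hallmark of competitive inhibition.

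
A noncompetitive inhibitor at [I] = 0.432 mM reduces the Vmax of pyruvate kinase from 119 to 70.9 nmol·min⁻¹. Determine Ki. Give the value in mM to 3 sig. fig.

0.637 mM

Noncompetitive: Vmax,app = Vmax/α with α = 1 + [I]/Ki.
α = Vmax/Vmax,app = 119/70.9 = 1.678.
Ki = [I]/(α − 1) = 0.432/0.6784 = 0.637 mM.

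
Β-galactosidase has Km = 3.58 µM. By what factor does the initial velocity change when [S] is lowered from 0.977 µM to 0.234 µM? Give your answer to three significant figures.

0.286

Since Vmax cancels, v₂/v₁ = [S]₂(Km+[S]₁) / [S]₁(Km+[S]₂).
= 0.234×(3.58+0.977) / (0.977×(3.58+0.234)) = 1.066/3.726 = 0.286.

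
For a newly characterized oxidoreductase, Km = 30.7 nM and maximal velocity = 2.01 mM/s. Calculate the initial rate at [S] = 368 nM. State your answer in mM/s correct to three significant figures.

1.86 mM/s

[S]/(Km+[S]) = 368/398.7 = 0.9230, the fractional saturation.
v = 0.9230 × Vmax = 0.9230 × 2.01 = 1.86 mM/s.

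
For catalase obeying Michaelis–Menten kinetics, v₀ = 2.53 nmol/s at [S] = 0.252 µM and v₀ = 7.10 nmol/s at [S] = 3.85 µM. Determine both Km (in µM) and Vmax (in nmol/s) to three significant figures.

Km = 0.558 µM; Vmax = 8.13 nmol/s

In reciprocal form, 1/v = (Km/Vmax)·(1/[S]) + 1/Vmax. The two points give (1/[S], 1/v) = (3.968, 0.3953) and (0.2597, 0.1408).
Slope = (0.3953 − 0.1408)/(3.968 − 0.2597) = 0.06860; intercept = 0.3953 − 0.06860×3.968 = 0.1230.
Vmax = 1/intercept = 8.13 nmol/s; Km = slope × Vmax = 0.06860 × 8.13 = 0.558 µM.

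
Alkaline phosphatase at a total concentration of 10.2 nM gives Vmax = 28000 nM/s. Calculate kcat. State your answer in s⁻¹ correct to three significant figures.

kcat = Vmax/[E]total = 28000 nM/s / 10.2 nM = 2750 s⁻¹.

2750 s⁻¹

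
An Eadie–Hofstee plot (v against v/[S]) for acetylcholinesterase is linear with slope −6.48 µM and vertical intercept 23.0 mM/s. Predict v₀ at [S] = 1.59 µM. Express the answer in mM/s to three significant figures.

In the Eadie–Hofstee form v = Vmax − Km·(v/[S]), the slope is −Km and the intercept is Vmax, so Km = 6.48 µM and Vmax = 23.0 mM/s.
v = 23.0 × 1.59/(6.48 + 1.59) = 4.53 mM/s.

4.53 mM/s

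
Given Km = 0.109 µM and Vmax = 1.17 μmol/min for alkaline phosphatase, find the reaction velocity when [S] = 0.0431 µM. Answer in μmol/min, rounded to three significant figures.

0.332 μmol/min

[S]/(Km+[S]) = 0.0431/0.1521 = 0.2834, the fractional saturation.
v = 0.2834 × Vmax = 0.2834 × 1.17 = 0.332 μmol/min.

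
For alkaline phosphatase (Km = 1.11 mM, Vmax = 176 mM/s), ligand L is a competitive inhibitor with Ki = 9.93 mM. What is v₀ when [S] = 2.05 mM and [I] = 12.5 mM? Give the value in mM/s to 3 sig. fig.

79.2 mM/s

With α = 1 + [I]/Ki = 1 + 12.5/9.93 = 2.259, the competitive rate law is v = Vmax[S] / (αKm + [S]).
v = 176×2.05 / (2.259×1.11 + 2.05) = 360.8/4.557 = 79.2 mM/s.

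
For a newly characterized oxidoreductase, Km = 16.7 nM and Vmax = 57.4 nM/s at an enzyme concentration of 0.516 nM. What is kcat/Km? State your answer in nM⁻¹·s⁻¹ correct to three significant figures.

kcat = Vmax/[E]total = 57.4/0.516 = 111 s⁻¹.
kcat/Km = 111/16.7 = 6.66 nM⁻¹·s⁻¹.

6.66 nM⁻¹·s⁻¹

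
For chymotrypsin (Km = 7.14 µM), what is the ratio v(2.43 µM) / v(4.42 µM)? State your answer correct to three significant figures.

Since Vmax cancels, v₂/v₁ = [S]₂(Km+[S]₁) / [S]₁(Km+[S]₂).
= 2.43×(7.14+4.42) / (4.42×(7.14+2.43)) = 28.09/42.30 = 0.664.

0.664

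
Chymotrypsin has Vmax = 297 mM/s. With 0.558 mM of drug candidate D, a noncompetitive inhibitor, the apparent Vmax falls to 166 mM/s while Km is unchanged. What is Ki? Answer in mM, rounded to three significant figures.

Noncompetitive: Vmax,app = Vmax/α with α = 1 + [I]/Ki.
α = Vmax/Vmax,app = 297/166 = 1.789.
Ki = [I]/(α − 1) = 0.558/0.7892 = 0.707 mM.

0.707 mM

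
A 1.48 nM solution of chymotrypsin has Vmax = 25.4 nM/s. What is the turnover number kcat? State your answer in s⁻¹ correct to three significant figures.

kcat = Vmax/[E]total = 25.4 nM/s / 1.48 nM = 17.2 s⁻¹.

17.2 s⁻¹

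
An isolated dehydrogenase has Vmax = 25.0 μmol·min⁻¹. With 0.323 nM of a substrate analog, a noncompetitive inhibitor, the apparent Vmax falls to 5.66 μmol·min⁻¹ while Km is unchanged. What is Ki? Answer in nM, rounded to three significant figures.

Noncompetitive: Vmax,app = Vmax/α with α = 1 + [I]/Ki.
α = Vmax/Vmax,app = 25.0/5.66 = 4.417.
Since α = 1 + [I]/Ki, [I]/Ki = 4.417 − 1 = 3.417 and Ki = 0.323/3.417 = 0.0945 nM.

0.0945 nM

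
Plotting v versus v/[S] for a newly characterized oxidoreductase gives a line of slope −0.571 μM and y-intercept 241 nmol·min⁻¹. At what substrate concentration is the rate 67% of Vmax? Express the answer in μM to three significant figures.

The Eadie–Hofstee slope gives Km = 0.571 μM (slope = −Km).
v/Vmax = [S]/(Km+[S]) = 0.67 ⇒ [S] = Km·0.67/(1−0.67) = 0.571 × 2.030 = 1.16 μM.

1.16 μM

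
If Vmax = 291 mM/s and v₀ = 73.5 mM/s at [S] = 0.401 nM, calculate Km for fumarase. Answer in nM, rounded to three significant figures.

1.19 nM

v/Vmax = 73.5/291 = 0.2526 = [S]/(Km+[S]).
So Km + [S] = [S]/0.2526 = 1.588 nM, giving Km = 1.588 − 0.401 = 1.19 nM.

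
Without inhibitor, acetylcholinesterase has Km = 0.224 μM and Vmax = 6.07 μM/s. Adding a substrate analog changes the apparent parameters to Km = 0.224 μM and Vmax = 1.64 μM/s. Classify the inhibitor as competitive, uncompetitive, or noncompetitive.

noncompetitive

Vmax decreases (6.07 → 1.64 μM/s) while Km is unchanged — pure noncompetitive inhibition.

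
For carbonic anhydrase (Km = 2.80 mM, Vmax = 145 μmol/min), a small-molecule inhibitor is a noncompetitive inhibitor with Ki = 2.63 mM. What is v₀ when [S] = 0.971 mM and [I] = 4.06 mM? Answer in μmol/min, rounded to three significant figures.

14.7 μmol/min

With α = 1 + [I]/Ki = 1 + 4.06/2.63 = 2.544, the noncompetitive rate law is v = (Vmax/α)·[S] / (Km + [S]).
v = (145/2.544)×0.971 / (2.80 + 0.971) = 55.35/3.771 = 14.7 μmol/min.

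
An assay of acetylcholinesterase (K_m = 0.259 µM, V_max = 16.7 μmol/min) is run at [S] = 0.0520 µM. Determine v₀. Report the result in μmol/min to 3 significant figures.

2.79 μmol/min

[S]/(Km+[S]) = 0.0520/0.3110 = 0.1672, the fractional saturation.
v = 0.1672 × Vmax = 0.1672 × 16.7 = 2.79 μmol/min.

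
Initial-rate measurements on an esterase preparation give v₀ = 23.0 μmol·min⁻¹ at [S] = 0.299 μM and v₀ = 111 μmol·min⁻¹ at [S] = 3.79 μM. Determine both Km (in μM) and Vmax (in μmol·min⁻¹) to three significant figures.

From v = Vmax[S]/(Km+[S]), each point gives Vmax = v(Km+[S])/[S].
Equating: 23.0(Km+0.299)/0.299 = 111(Km+3.79)/3.79.
76.92·Km + 23.0 = 29.29·Km + 111, so (76.92 − 29.29)·Km = 111 − 23.0.
Km = 88.00/47.64 = 1.85 μM; then Vmax = 23.0(1.85+0.299)/0.299 = 165 μmol·min⁻¹.

Km = 1.85 μM; Vmax = 165 μmol·min⁻¹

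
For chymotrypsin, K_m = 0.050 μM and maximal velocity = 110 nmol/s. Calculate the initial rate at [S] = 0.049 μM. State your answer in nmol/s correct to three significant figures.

[S]/(Km+[S]) = 0.049/0.09900 = 0.4949, the fractional saturation.
v = 0.4949 × Vmax = 0.4949 × 110 = 54.4 nmol/s.

54.4 nmol/s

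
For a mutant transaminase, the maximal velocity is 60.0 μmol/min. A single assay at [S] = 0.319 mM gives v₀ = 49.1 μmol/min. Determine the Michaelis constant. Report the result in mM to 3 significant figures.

v/Vmax = 49.1/60.0 = 0.8183 = [S]/(Km+[S]).
So Km + [S] = [S]/0.8183 = 0.3898 mM, giving Km = 0.3898 − 0.319 = 0.0708 mM.

0.0708 mM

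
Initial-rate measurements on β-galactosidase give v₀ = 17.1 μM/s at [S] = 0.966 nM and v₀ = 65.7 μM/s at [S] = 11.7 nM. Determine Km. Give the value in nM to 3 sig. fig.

4.02 nM

In reciprocal form, 1/v = (Km/Vmax)·(1/[S]) + 1/Vmax. The two points give (1/[S], 1/v) = (1.035, 0.05848) and (0.08547, 0.01522).
Slope = (0.05848 − 0.01522)/(1.035 − 0.08547) = 0.04555; intercept = 0.05848 − 0.04555×1.035 = 0.01133.
Vmax = 1/intercept = 88.3 μM/s; Km = slope × Vmax = 0.04555 × 88.3 = 4.02 nM.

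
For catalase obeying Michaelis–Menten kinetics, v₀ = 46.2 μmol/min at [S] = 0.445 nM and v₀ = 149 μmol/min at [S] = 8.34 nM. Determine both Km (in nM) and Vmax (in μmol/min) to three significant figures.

Km = 1.20 nM; Vmax = 170 μmol/min

From v = Vmax[S]/(Km+[S]), each point gives Vmax = v(Km+[S])/[S].
Equating: 46.2(Km+0.445)/0.445 = 149(Km+8.34)/8.34.
103.8·Km + 46.2 = 17.87·Km + 149, so (103.8 − 17.87)·Km = 149 − 46.2.
Km = 102.8/85.95 = 1.20 nM; then Vmax = 46.2(1.20+0.445)/0.445 = 170 μmol/min.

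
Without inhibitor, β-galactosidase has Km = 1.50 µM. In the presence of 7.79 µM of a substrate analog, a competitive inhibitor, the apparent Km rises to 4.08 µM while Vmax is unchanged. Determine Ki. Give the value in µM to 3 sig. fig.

4.53 µM

Competitive: Km,app = α·Km with α = 1 + [I]/Ki.
α = Km,app/Km = 4.08/1.50 = 2.720.
Ki = [I]/(α − 1) = 7.79/1.720 = 4.53 µM.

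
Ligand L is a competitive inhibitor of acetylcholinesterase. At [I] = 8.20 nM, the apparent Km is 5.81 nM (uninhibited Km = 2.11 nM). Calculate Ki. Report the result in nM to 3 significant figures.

4.68 nM

Competitive: Km,app = α·Km with α = 1 + [I]/Ki.
α = Km,app/Km = 5.81/2.11 = 2.754.
Ki = [I]/(α − 1) = 8.20/1.754 = 4.68 nM.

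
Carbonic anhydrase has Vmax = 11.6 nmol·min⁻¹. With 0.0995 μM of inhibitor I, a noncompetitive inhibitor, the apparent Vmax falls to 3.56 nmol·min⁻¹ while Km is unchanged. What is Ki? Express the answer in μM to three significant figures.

Noncompetitive: Vmax,app = Vmax/α with α = 1 + [I]/Ki.
α = Vmax/Vmax,app = 11.6/3.56 = 3.258.
Ki = [I]/(α − 1) = 0.0995/2.258 = 0.0441 μM.

0.0441 μM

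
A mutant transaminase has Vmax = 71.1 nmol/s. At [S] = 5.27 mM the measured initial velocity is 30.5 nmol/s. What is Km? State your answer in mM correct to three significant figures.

From v = Vmax[S]/(Km+[S]), Km = [S](Vmax − v)/v.
Km = 5.27 × (71.1 − 30.5) / 30.5 = 214.0/30.5 = 7.02 mM.

7.02 mM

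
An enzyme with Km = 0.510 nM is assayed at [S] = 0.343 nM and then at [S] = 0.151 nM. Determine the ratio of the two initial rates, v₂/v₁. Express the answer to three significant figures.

0.568

Since Vmax cancels, v₂/v₁ = [S]₂(Km+[S]₁) / [S]₁(Km+[S]₂).
= 0.151×(0.510+0.343) / (0.343×(0.510+0.151)) = 0.1288/0.2267 = 0.568.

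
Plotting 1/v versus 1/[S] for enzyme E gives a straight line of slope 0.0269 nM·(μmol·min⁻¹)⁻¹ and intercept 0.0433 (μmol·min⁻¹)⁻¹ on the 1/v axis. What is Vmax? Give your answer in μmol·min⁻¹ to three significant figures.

The y-intercept of a Lineweaver–Burk plot equals 1/Vmax, so Vmax = 1/0.0433 = 23.1 μmol·min⁻¹.

23.1 μmol·min⁻¹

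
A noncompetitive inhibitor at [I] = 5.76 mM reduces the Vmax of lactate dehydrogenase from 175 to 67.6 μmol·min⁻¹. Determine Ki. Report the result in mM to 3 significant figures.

3.63 mM

Noncompetitive: Vmax,app = Vmax/α with α = 1 + [I]/Ki.
α = Vmax/Vmax,app = 175/67.6 = 2.589.
Ki = [I]/(α − 1) = 5.76/1.589 = 3.63 mM.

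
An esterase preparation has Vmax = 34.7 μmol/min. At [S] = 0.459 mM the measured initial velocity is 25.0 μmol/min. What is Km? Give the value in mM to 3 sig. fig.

v/Vmax = 25.0/34.7 = 0.7205 = [S]/(Km+[S]).
So Km + [S] = [S]/0.7205 = 0.6371 mM, giving Km = 0.6371 − 0.459 = 0.178 mM.

0.178 mM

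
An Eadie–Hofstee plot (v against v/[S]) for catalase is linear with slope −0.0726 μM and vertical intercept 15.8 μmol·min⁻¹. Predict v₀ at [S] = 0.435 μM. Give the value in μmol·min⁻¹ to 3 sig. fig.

13.5 μmol·min⁻¹

In the Eadie–Hofstee form v = Vmax − Km·(v/[S]), the slope is −Km and the intercept is Vmax, so Km = 0.0726 μM and Vmax = 15.8 μmol·min⁻¹.
v = 15.8 × 0.435/(0.0726 + 0.435) = 13.5 μmol·min⁻¹.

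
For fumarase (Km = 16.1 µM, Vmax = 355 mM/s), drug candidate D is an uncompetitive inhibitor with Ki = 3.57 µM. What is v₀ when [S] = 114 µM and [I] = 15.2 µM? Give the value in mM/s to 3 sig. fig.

65.8 mM/s

With α = 1 + [I]/Ki = 1 + 15.2/3.57 = 5.258, the uncompetitive rate law is v = (Vmax/α)·[S] / (Km/α + [S]).
v = (355/5.258)×114 / (16.1/5.258 + 114) = 7697/117.1 = 65.8 mM/s.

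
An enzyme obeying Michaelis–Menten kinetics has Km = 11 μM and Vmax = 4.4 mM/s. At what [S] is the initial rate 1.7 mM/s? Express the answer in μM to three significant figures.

Rearranging v = Vmax[S]/(Km+[S]) gives [S] = Km·v/(Vmax − v).
[S] = 11 × 1.7 / (4.4 − 1.7) = 18.70/2.700 = 6.93 μM.

6.93 μM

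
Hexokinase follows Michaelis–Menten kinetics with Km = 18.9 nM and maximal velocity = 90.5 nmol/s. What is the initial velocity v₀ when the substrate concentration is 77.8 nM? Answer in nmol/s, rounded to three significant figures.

72.8 nmol/s

[S]/(Km+[S]) = 77.8/96.70 = 0.8046, the fractional saturation.
v = 0.8046 × Vmax = 0.8046 × 90.5 = 72.8 nmol/s.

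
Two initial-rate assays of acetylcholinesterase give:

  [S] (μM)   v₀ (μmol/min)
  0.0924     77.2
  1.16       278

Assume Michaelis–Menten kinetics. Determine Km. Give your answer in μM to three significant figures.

0.337 μM

From v = Vmax[S]/(Km+[S]), each point gives Vmax = v(Km+[S])/[S].
Equating: 77.2(Km+0.0924)/0.0924 = 278(Km+1.16)/1.16.
835.5·Km + 77.2 = 239.7·Km + 278, so (835.5 − 239.7)·Km = 278 − 77.2.
Km = 200.8/595.8 = 0.337 μM; then Vmax = 77.2(0.337+0.0924)/0.0924 = 359 μmol/min.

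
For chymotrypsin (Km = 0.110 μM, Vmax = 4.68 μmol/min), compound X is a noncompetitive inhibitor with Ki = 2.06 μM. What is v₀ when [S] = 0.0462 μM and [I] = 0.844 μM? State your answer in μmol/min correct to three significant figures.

0.982 μmol/min

α = 1 + [I]/Ki = 1 + 0.844/2.06 = 1.410.
For a noncompetitive inhibitor, Vmax is reduced to Vmax/α while Km is unchanged: Km,app = 0.110 μM, Vmax,app = 3.32 μmol/min.
v = Vmax,app·[S]/(Km,app + [S]) = 3.32 × 0.0462/(0.110 + 0.0462) = 0.982 μmol/min.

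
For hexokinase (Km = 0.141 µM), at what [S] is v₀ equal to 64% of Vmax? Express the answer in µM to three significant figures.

v/Vmax = [S]/(Km+[S]) = 0.64, so [S] = Km·0.64/(1 − 0.64) = 0.141 × 1.778.
[S] = 0.251 µM.

0.251 µM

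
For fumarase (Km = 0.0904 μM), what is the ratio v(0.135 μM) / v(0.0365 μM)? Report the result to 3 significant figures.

2.08

The fractional saturations are [S]/(Km+[S]) = 0.0365/0.1269 = 0.2876 and 0.135/0.2254 = 0.5989.
v₂/v₁ is just their ratio: 0.5989/0.2876 = 2.08.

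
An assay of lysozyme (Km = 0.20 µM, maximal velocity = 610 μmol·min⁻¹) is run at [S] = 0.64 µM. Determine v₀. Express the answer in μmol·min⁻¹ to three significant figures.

[S]/(Km+[S]) = 0.64/0.8400 = 0.7619, the fractional saturation.
v = 0.7619 × Vmax = 0.7619 × 610 = 465 μmol·min⁻¹.

465 μmol·min⁻¹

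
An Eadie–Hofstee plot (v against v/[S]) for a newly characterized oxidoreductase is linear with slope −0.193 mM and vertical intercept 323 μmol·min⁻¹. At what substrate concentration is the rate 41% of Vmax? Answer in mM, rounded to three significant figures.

0.134 mM

The Eadie–Hofstee slope gives Km = 0.193 mM (slope = −Km).
v/Vmax = [S]/(Km+[S]) = 0.41 ⇒ [S] = Km·0.41/(1−0.41) = 0.193 × 0.6949 = 0.134 mM.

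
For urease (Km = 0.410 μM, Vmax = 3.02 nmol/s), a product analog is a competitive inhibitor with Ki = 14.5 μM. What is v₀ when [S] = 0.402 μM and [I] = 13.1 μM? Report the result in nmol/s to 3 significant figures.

With α = 1 + [I]/Ki = 1 + 13.1/14.5 = 1.903, the competitive rate law is v = Vmax[S] / (αKm + [S]).
v = 3.02×0.402 / (1.903×0.410 + 0.402) = 1.214/1.182 = 1.03 nmol/s.

1.03 nmol/s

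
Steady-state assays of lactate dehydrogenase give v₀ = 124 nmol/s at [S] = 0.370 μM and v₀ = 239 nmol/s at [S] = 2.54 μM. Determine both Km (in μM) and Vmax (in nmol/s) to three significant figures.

Km = 0.477 μM; Vmax = 284 nmol/s

In reciprocal form, 1/v = (Km/Vmax)·(1/[S]) + 1/Vmax. The two points give (1/[S], 1/v) = (2.703, 0.008065) and (0.3937, 0.004184).
Slope = (0.008065 − 0.004184)/(2.703 − 0.3937) = 0.001681; intercept = 0.008065 − 0.001681×2.703 = 0.003522.
Vmax = 1/intercept = 284 nmol/s; Km = slope × Vmax = 0.001681 × 284 = 0.477 μM.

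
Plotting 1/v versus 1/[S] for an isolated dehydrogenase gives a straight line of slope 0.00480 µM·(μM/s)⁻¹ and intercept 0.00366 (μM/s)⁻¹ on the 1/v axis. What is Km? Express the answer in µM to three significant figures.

y-intercept = 1/Vmax ⇒ Vmax = 273 μM/s; slope = Km/Vmax ⇒ Km = slope × Vmax.
Km = 0.00480 × 273 = 1.31 µM.

1.31 µM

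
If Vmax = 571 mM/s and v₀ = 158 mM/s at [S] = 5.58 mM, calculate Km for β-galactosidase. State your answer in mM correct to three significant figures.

From v = Vmax[S]/(Km+[S]), Km = [S](Vmax − v)/v.
Km = 5.58 × (571 − 158) / 158 = 2305/158 = 14.6 mM.

14.6 mM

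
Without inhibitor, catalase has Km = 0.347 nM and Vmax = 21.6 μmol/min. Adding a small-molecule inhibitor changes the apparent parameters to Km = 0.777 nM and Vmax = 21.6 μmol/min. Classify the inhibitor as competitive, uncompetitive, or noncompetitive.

Km increases (0.347 → 0.777 nM) while Vmax is unchanged — the hallmark of competitive inhibition.

competitive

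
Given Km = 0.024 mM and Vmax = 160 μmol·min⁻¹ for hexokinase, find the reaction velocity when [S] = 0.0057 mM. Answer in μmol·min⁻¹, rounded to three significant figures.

30.7 μmol·min⁻¹

[S]/(Km+[S]) = 0.0057/0.02970 = 0.1919, the fractional saturation.
v = 0.1919 × Vmax = 0.1919 × 160 = 30.7 μmol·min⁻¹.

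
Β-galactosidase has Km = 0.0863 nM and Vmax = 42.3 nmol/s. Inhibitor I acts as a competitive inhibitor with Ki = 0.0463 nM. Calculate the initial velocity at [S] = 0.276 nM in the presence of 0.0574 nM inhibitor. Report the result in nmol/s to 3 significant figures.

24.9 nmol/s

α = 1 + [I]/Ki = 1 + 0.0574/0.0463 = 2.240.
For a competitive inhibitor, Vmax is unchanged and the apparent Km becomes α·Km: Km,app = 0.193 nM, Vmax,app = 42.3 nmol/s.
v = Vmax,app·[S]/(Km,app + [S]) = 42.3 × 0.276/(0.193 + 0.276) = 24.9 nmol/s.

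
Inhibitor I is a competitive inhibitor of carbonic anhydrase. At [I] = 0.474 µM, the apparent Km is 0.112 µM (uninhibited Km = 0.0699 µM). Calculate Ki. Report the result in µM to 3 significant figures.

Competitive: Km,app = α·Km with α = 1 + [I]/Ki.
α = Km,app/Km = 0.112/0.0699 = 1.602.
Ki = [I]/(α − 1) = 0.474/0.6023 = 0.787 µM.

0.787 µM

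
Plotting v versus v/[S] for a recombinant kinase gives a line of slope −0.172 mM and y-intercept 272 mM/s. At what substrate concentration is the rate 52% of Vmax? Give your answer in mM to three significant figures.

The Eadie–Hofstee slope gives Km = 0.172 mM (slope = −Km).
v/Vmax = [S]/(Km+[S]) = 0.52 ⇒ [S] = Km·0.52/(1−0.52) = 0.172 × 1.083 = 0.186 mM.

0.186 mM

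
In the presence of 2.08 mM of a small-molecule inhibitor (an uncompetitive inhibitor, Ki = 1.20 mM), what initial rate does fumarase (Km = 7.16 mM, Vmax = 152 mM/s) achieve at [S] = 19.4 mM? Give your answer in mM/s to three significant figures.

α = 1 + [I]/Ki = 1 + 2.08/1.20 = 2.733.
For an uncompetitive inhibitor, both parameters are divided by α, giving Vmax/α and Km/α: Km,app = 2.62 mM, Vmax,app = 55.6 mM/s.
v = Vmax,app·[S]/(Km,app + [S]) = 55.6 × 19.4/(2.62 + 19.4) = 49.0 mM/s.

49.0 mM/s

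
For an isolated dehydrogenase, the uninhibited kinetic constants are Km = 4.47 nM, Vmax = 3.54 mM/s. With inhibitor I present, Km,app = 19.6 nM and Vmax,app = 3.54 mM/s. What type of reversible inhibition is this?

competitive

Km increases (4.47 → 19.6 nM) while Vmax is unchanged — the hallmark of competitive inhibition.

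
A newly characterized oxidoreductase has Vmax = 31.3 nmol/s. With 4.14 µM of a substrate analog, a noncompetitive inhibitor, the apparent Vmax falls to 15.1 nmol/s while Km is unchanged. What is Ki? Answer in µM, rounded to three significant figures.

3.86 µM

Noncompetitive: Vmax,app = Vmax/α with α = 1 + [I]/Ki.
α = Vmax/Vmax,app = 31.3/15.1 = 2.073.
Since α = 1 + [I]/Ki, [I]/Ki = 2.073 − 1 = 1.073 and Ki = 4.14/1.073 = 3.86 µM.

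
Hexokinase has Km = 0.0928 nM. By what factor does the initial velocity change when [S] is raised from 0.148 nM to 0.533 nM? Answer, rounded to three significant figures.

1.39

The fractional saturations are [S]/(Km+[S]) = 0.148/0.2408 = 0.6146 and 0.533/0.6258 = 0.8517.
v₂/v₁ is just their ratio: 0.8517/0.6146 = 1.39.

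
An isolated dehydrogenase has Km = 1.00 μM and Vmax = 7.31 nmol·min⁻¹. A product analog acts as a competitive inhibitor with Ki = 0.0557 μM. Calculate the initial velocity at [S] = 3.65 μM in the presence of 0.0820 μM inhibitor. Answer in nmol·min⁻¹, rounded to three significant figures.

4.36 nmol·min⁻¹

With α = 1 + [I]/Ki = 1 + 0.0820/0.0557 = 2.472, the competitive rate law is v = Vmax[S] / (αKm + [S]).
v = 7.31×3.65 / (2.472×1.00 + 3.65) = 26.68/6.122 = 4.36 nmol·min⁻¹.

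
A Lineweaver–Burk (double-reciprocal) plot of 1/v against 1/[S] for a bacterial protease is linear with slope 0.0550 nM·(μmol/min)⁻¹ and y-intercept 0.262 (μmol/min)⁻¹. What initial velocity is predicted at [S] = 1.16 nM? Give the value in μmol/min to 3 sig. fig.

3.23 μmol/min

The y-intercept is 1/Vmax, so Vmax = 1/0.262 = 3.82 μmol/min.
The slope is Km/Vmax, so Km = 0.0550 × 3.82 = 0.210 nM.
Then v = 3.82 × 1.16/(0.210 + 1.16) = 3.23 μmol/min.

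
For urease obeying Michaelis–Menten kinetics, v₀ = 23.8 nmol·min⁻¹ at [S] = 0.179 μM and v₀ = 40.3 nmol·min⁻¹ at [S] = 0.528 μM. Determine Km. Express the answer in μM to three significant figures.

In reciprocal form, 1/v = (Km/Vmax)·(1/[S]) + 1/Vmax. The two points give (1/[S], 1/v) = (5.587, 0.04202) and (1.894, 0.02481).
Slope = (0.04202 − 0.02481)/(5.587 − 1.894) = 0.004659; intercept = 0.04202 − 0.004659×5.587 = 0.01599.
Vmax = 1/intercept = 62.5 nmol·min⁻¹; Km = slope × Vmax = 0.004659 × 62.5 = 0.291 μM.

0.291 μM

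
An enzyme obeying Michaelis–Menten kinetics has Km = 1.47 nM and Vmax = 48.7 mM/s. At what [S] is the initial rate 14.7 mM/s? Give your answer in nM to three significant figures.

0.636 nM

The required fractional saturation is v/Vmax = 14.7/48.7 = 0.3018.
Then [S]/(Km+[S]) = 0.3018 ⇒ [S] = 1.47 × 0.3018/(1 − 0.3018) = 0.636 nM.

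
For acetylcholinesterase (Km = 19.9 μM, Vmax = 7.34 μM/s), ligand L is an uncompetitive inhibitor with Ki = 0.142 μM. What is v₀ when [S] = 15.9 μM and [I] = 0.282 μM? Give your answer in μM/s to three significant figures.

α = 1 + [I]/Ki = 1 + 0.282/0.142 = 2.986.
For an uncompetitive inhibitor, both parameters are divided by α, giving Vmax/α and Km/α: Km,app = 6.66 μM, Vmax,app = 2.46 μM/s.
v = Vmax,app·[S]/(Km,app + [S]) = 2.46 × 15.9/(6.66 + 15.9) = 1.73 μM/s.

1.73 μM/s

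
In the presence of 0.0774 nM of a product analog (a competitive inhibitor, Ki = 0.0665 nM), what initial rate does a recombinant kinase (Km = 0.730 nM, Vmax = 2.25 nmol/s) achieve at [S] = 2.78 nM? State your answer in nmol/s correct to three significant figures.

With α = 1 + [I]/Ki = 1 + 0.0774/0.0665 = 2.164, the competitive rate law is v = Vmax[S] / (αKm + [S]).
v = 2.25×2.78 / (2.164×0.730 + 2.78) = 6.255/4.360 = 1.43 nmol/s.

1.43 nmol/s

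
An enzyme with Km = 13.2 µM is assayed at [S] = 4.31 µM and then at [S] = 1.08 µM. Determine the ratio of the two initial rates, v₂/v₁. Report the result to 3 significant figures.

The fractional saturations are [S]/(Km+[S]) = 4.31/17.51 = 0.2461 and 1.08/14.28 = 0.07563.
v₂/v₁ is just their ratio: 0.07563/0.2461 = 0.307.

0.307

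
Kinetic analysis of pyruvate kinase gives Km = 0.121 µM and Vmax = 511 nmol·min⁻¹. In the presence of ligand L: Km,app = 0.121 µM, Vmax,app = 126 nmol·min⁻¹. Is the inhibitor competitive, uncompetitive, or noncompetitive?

noncompetitive

Vmax decreases (511 → 126 nmol·min⁻¹) while Km is unchanged — pure noncompetitive inhibition.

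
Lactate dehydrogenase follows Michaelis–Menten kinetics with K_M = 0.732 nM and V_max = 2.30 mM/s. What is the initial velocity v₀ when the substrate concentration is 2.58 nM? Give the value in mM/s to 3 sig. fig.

v = Vmax·[S]/(Km + [S]) = 2.30 × 2.58 / (0.732 + 2.58)
  = 5.934 / 3.312 = 1.79 mM/s.

1.79 mM/s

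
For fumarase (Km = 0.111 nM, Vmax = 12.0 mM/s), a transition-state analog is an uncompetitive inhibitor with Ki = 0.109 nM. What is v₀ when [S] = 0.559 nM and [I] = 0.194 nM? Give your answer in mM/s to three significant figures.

With α = 1 + [I]/Ki = 1 + 0.194/0.109 = 2.780, the uncompetitive rate law is v = (Vmax/α)·[S] / (Km/α + [S]).
v = (12.0/2.780)×0.559 / (0.111/2.780 + 0.559) = 2.413/0.5989 = 4.03 mM/s.

4.03 mM/s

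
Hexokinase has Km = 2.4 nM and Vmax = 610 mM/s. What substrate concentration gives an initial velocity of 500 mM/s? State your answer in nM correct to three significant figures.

The required fractional saturation is v/Vmax = 500/610 = 0.8197.
Then [S]/(Km+[S]) = 0.8197 ⇒ [S] = 2.4 × 0.8197/(1 − 0.8197) = 10.9 nM.

10.9 nM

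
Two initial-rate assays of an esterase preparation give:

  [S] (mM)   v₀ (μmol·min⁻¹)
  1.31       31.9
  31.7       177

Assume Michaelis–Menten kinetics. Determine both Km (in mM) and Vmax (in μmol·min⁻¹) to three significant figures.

From v = Vmax[S]/(Km+[S]), each point gives Vmax = v(Km+[S])/[S].
Equating: 31.9(Km+1.31)/1.31 = 177(Km+31.7)/31.7.
24.35·Km + 31.9 = 5.584·Km + 177, so (24.35 − 5.584)·Km = 177 − 31.9.
Km = 145.1/18.77 = 7.73 mM; then Vmax = 31.9(7.73+1.31)/1.31 = 220 μmol·min⁻¹.

Km = 7.73 mM; Vmax = 220 μmol·min⁻¹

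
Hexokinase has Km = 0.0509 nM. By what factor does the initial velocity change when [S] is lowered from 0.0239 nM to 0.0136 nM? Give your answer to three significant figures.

The fractional saturations are [S]/(Km+[S]) = 0.0239/0.07480 = 0.3195 and 0.0136/0.06450 = 0.2109.
v₂/v₁ is just their ratio: 0.2109/0.3195 = 0.660.

0.660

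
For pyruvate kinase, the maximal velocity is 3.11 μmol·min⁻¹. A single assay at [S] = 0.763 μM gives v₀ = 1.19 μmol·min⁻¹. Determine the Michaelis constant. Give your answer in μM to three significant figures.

v/Vmax = 1.19/3.11 = 0.3826 = [S]/(Km+[S]).
So Km + [S] = [S]/0.3826 = 1.994 μM, giving Km = 1.994 − 0.763 = 1.23 μM.

1.23 μM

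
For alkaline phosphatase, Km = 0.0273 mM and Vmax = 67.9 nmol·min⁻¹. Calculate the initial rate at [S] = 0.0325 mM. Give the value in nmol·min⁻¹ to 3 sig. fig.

36.9 nmol·min⁻¹

v = Vmax·[S]/(Km + [S]) = 67.9 × 0.0325 / (0.0273 + 0.0325)
  = 2.207 / 0.05980 = 36.9 nmol·min⁻¹.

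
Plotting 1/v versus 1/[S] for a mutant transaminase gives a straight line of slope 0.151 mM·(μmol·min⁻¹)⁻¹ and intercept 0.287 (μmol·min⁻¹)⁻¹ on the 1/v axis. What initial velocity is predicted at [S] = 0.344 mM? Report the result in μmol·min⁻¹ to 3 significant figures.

1.38 μmol·min⁻¹

The y-intercept is 1/Vmax, so Vmax = 1/0.287 = 3.48 μmol·min⁻¹.
The slope is Km/Vmax, so Km = 0.151 × 3.48 = 0.526 mM.
Then v = 3.48 × 0.344/(0.526 + 0.344) = 1.38 μmol·min⁻¹.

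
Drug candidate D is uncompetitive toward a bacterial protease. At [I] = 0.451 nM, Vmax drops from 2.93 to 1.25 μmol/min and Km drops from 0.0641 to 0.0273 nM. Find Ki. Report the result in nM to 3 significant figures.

0.336 nM

Uncompetitive: Vmax,app = Vmax/α (and Km,app = Km/α) with α = 1 + [I]/Ki.
α = Vmax/Vmax,app = 2.93/1.25 = 2.344.
Since α = 1 + [I]/Ki, [I]/Ki = 2.344 − 1 = 1.344 and Ki = 0.451/1.344 = 0.336 nM.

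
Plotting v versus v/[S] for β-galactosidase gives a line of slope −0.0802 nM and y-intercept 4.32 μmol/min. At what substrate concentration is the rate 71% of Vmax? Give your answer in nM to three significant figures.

0.196 nM

The Eadie–Hofstee slope gives Km = 0.0802 nM (slope = −Km).
v/Vmax = [S]/(Km+[S]) = 0.71 ⇒ [S] = Km·0.71/(1−0.71) = 0.0802 × 2.448 = 0.196 nM.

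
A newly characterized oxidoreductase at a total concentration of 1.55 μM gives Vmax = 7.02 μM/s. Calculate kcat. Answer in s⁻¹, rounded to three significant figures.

4.53 s⁻¹

kcat = Vmax/[E]total = 7.02 μM/s / 1.55 μM = 4.53 s⁻¹.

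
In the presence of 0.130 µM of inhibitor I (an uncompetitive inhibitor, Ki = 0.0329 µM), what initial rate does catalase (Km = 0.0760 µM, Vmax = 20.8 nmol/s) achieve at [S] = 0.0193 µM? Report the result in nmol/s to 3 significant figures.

With α = 1 + [I]/Ki = 1 + 0.130/0.0329 = 4.951, the uncompetitive rate law is v = (Vmax/α)·[S] / (Km/α + [S]).
v = (20.8/4.951)×0.0193 / (0.0760/4.951 + 0.0193) = 0.08108/0.03465 = 2.34 nmol/s.

2.34 nmol/s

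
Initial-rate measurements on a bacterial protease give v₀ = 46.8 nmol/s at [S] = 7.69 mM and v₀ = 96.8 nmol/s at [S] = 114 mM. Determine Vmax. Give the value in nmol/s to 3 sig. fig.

From v = Vmax[S]/(Km+[S]), each point gives Vmax = v(Km+[S])/[S].
Equating: 46.8(Km+7.69)/7.69 = 96.8(Km+114)/114.
6.086·Km + 46.8 = 0.8491·Km + 96.8, so (6.086 − 0.8491)·Km = 96.8 − 46.8.
Km = 50.00/5.237 = 9.55 mM; then Vmax = 46.8(9.55+7.69)/7.69 = 105 nmol/s.

105 nmol/s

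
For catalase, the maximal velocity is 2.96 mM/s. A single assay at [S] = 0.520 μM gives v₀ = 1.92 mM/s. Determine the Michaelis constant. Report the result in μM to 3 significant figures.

v/Vmax = 1.92/2.96 = 0.6486 = [S]/(Km+[S]).
So Km + [S] = [S]/0.6486 = 0.8017 μM, giving Km = 0.8017 − 0.520 = 0.282 μM.

0.282 μM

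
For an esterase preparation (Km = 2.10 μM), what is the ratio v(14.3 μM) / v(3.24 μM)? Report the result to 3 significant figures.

Since Vmax cancels, v₂/v₁ = [S]₂(Km+[S]₁) / [S]₁(Km+[S]₂).
= 14.3×(2.10+3.24) / (3.24×(2.10+14.3)) = 76.36/53.14 = 1.44.

1.44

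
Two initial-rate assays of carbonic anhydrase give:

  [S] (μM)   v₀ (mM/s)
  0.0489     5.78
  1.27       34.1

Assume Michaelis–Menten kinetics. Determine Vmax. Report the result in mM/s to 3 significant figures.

42.4 mM/s

In reciprocal form, 1/v = (Km/Vmax)·(1/[S]) + 1/Vmax. The two points give (1/[S], 1/v) = (20.45, 0.1730) and (0.7874, 0.02933).
Slope = (0.1730 − 0.02933)/(20.45 − 0.7874) = 0.007308; intercept = 0.1730 − 0.007308×20.45 = 0.02357.
Vmax = 1/intercept = 42.4 mM/s; Km = slope × Vmax = 0.007308 × 42.4 = 0.310 μM.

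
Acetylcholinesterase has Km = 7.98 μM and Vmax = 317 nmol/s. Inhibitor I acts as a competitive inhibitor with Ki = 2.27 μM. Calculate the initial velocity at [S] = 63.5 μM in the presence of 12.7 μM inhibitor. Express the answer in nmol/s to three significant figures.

With α = 1 + [I]/Ki = 1 + 12.7/2.27 = 6.595, the competitive rate law is v = Vmax[S] / (αKm + [S]).
v = 317×63.5 / (6.595×7.98 + 63.5) = 20130/116.1 = 173 nmol/s.

173 nmol/s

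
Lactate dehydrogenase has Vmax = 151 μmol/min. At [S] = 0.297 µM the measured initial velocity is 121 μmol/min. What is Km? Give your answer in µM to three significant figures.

From v = Vmax[S]/(Km+[S]), Km = [S](Vmax − v)/v.
Km = 0.297 × (151 − 121) / 121 = 8.910/121 = 0.0736 µM.

0.0736 µM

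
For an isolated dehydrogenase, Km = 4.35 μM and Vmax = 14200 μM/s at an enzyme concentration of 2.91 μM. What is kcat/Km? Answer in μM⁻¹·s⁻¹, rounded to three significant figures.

1120 μM⁻¹·s⁻¹

kcat = Vmax/[E]total = 14200/2.91 = 4880 s⁻¹.
kcat/Km = 4880/4.35 = 1120 μM⁻¹·s⁻¹.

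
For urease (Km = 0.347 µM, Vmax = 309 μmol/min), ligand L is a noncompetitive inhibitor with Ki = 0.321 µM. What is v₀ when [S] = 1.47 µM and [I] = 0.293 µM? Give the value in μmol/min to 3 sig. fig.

α = 1 + [I]/Ki = 1 + 0.293/0.321 = 1.913.
For a noncompetitive inhibitor, Vmax is reduced to Vmax/α while Km is unchanged: Km,app = 0.347 µM, Vmax,app = 162 μmol/min.
v = Vmax,app·[S]/(Km,app + [S]) = 162 × 1.47/(0.347 + 1.47) = 131 μmol/min.

131 μmol/min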